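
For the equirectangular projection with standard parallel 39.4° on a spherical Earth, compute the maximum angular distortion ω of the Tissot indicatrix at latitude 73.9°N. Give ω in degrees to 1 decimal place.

56.3°

With standard parallel φ₀ = 39.4°, the equirectangular projection gives x = Rλ cos φ₀, y = Rφ, so h = 1 and k = cos 39.4° / cos φ.
At 73.9°: h = 1.000, k = 2.786; principal scales a = 2.786, b = 1.000.
sin(ω/2) = (a − b)/(a + b) = 1.786/3.786 = 0.4718, so ω = 2 arcsin(0.4718) ≈ 56.3°.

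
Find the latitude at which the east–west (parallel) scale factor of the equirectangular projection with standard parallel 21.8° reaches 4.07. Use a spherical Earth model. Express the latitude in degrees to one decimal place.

In the equirectangular projection with standard parallel φ₀ = 21.8° (x = Rλ cos φ₀, y = Rφ), meridians are true-scale (h = 1) and the parallel scale is k = cos φ₀ / cos φ.
k = cos φ₀ / cos φ = 4.07  ⇒  cos φ = cos 21.8° / 4.07 = 0.2281.
φ = arccos(0.2281) ≈ 76.8°.

76.8°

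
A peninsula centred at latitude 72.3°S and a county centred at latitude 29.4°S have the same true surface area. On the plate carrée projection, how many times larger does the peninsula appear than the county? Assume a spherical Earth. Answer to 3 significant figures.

2.87

Plate carrée maps x = Rλ, y = Rφ. The meridian scale is h = 1 and the parallel scale is k = 1/cos φ = sec φ.
Areal scale at 72.3°: h·k = 1.000 × 3.289 = 3.289.
Areal scale at 29.4°: h·k = 1.000 × 1.148 = 1.148.
Ratio = 3.289/1.148 ≈ 2.87.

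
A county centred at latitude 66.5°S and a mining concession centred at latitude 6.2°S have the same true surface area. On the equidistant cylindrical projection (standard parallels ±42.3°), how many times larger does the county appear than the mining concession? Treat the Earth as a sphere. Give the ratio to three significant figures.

2.49

The equidistant cylindrical projection with φ₀ = 42.3° has h = 1 (meridians true) and k = cos φ₀ / cos φ along parallels.
Areal scale at 66.5°: h·k = 1.000 × 1.855 = 1.855.
Areal scale at 6.2°: h·k = 1.000 × 0.7440 = 0.7440.
Ratio = 1.855/0.7440 ≈ 2.49.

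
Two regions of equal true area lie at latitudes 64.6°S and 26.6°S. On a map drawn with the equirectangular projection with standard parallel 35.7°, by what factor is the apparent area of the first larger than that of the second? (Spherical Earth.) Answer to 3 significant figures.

2.08

In the equirectangular projection with standard parallel φ₀ = 35.7° (x = Rλ cos φ₀, y = Rφ), meridians are true-scale (h = 1) and the parallel scale is k = cos φ₀ / cos φ.
Areal scale at 64.6°: h·k = 1.000 × 1.893 = 1.893.
Areal scale at 26.6°: h·k = 1.000 × 0.9082 = 0.9082.
Ratio = 1.893/0.9082 ≈ 2.08.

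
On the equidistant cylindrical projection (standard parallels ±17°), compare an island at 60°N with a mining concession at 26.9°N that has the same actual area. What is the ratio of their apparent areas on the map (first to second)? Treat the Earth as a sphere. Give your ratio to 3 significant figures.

The equidistant cylindrical projection with φ₀ = 17° has h = 1 (meridians true) and k = cos φ₀ / cos φ along parallels.
Areal scale at 60°: h·k = 1.000 × 1.913 = 1.913.
Areal scale at 26.9°: h·k = 1.000 × 1.072 = 1.072.
Ratio = 1.913/1.072 ≈ 1.78.

1.78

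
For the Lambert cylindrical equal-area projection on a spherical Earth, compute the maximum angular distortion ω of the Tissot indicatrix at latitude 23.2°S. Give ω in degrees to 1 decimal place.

The Lambert cylindrical equal-area projection is the cylindrical equal-area projection with its standard parallel at the equator (φ₀ = 0). A cylindrical equal-area projection with standard parallel φ₀ has meridian scale h = cos φ / cos φ₀ and parallel scale k = cos φ₀ / cos φ (so areas are preserved, h·k = 1).
At 23.2°: h = 0.9191, k = 1.088; principal scales a = 1.088, b = 0.9191.
sin(ω/2) = (a − b)/(a + b) = 0.1688/2.007 = 0.08412, so ω = 2 arcsin(0.08412) ≈ 9.7°.

9.7°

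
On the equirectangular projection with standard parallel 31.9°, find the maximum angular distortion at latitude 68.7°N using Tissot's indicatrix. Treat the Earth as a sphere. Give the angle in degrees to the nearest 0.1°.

In the equirectangular projection with standard parallel φ₀ = 31.9° (x = Rλ cos φ₀, y = Rφ), meridians are true-scale (h = 1) and the parallel scale is k = cos φ₀ / cos φ.
At 68.7°: h = 1.000, k = 2.337; principal scales a = 2.337, b = 1.000.
sin(ω/2) = (a − b)/(a + b) = 1.337/3.337 = 0.4007, so ω = 2 arcsin(0.4007) ≈ 47.2°.

47.2°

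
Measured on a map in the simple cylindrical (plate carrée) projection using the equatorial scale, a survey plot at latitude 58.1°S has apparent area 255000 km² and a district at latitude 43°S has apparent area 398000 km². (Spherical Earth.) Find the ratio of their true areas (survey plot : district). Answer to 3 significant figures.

On the plate carrée, areal scale = h·k = 1 × sec φ, so true area = apparent × cos φ.
True area of survey plot: 255000 × cos(58.1°) = 255000 × 0.5284 = 134800 km².
True area of district: 398000 × cos(43°) = 398000 × 0.7314 = 291100 km².
Ratio = 134800 / 291100 ≈ 0.463.

0.463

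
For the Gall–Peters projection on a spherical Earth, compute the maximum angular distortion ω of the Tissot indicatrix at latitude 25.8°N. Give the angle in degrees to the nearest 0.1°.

The Gall–Peters projection is cylindrical equal-area with φ₀ = 45°. A cylindrical equal-area projection with standard parallel φ₀ has meridian scale h = cos φ / cos φ₀ and parallel scale k = cos φ₀ / cos φ (so areas are preserved, h·k = 1).
At 25.8°: h = 1.273, k = 0.7854; principal scales a = 1.273, b = 0.7854.
sin(ω/2) = (a − b)/(a + b) = 0.4878/2.059 = 0.2370, so ω = 2 arcsin(0.2370) ≈ 27.4°.

27.4°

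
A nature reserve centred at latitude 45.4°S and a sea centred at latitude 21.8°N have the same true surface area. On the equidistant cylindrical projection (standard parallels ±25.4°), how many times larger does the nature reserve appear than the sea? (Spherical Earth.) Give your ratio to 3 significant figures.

With standard parallel φ₀ = 25.4°, the equirectangular projection gives x = Rλ cos φ₀, y = Rφ, so h = 1 and k = cos 25.4° / cos φ.
Areal scale at 45.4°: h·k = 1.000 × 1.287 = 1.287.
Areal scale at 21.8°: h·k = 1.000 × 0.9729 = 0.9729.
Ratio = 1.287/0.9729 ≈ 1.32.

1.32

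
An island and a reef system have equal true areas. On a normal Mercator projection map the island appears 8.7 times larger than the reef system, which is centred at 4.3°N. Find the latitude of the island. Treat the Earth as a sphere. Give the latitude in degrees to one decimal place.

On Mercator, (apparent₁)/(apparent₂) = sec²φ₁ / sec²φ₂ when true areas are equal.
cos²φ₂ / cos²φ₁ = 8.7  ⇒  cos φ₁ = cos 4.3° / √8.7 = 0.9972/2.950 = 0.3381.
φ₁ = arccos(0.3381) ≈ 70.2°.

70.2°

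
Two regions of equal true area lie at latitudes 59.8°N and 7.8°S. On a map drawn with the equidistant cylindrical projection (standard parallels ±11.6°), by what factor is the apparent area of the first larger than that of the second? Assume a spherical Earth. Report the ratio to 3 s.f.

1.97

In the equirectangular projection with standard parallel φ₀ = 11.6° (x = Rλ cos φ₀, y = Rφ), meridians are true-scale (h = 1) and the parallel scale is k = cos φ₀ / cos φ.
Areal scale at 59.8°: h·k = 1.000 × 1.947 = 1.947.
Areal scale at 7.8°: h·k = 1.000 × 0.9887 = 0.9887.
Ratio = 1.947/0.9887 ≈ 1.97.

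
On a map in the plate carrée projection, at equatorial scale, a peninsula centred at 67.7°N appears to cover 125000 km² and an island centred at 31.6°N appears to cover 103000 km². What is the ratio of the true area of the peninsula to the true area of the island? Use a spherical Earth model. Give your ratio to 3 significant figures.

0.541

Plate carrée has h = 1 and k = sec φ, giving areal scale sec φ; true area = (apparent area) · cos φ.
True area of peninsula: 125000 × cos(67.7°) = 125000 × 0.3795 = 47430 km².
True area of island: 103000 × cos(31.6°) = 103000 × 0.8517 = 87730 km².
Ratio = 47430 / 87730 ≈ 0.541.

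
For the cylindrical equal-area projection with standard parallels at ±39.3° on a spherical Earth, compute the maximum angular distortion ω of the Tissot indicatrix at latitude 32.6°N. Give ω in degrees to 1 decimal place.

Cylindrical equal-area (φ₀ = 39.3°): h = cos φ / cos 39.3° along meridians, k = cos 39.3° / cos φ along parallels; h·k = 1.
At 32.6°: h = 1.089, k = 0.9186; principal scales a = 1.089, b = 0.9186.
sin(ω/2) = (a − b)/(a + b) = 0.1701/2.007 = 0.08475, so ω = 2 arcsin(0.08475) ≈ 9.7°.

9.7°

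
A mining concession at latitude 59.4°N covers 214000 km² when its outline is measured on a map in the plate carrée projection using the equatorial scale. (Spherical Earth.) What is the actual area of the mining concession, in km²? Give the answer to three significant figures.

109000 km²

Plate carrée maps x = Rλ, y = Rφ. The meridian scale is h = 1 and the parallel scale is k = 1/cos φ = sec φ.
Areal scale = h·k = 1 × sec φ; at 59.4°, h = 1.000, k = 1.964, so h·k = 1.964.
True area = apparent / (areal scale) = 214000 / 1.964 ≈ 109000 km².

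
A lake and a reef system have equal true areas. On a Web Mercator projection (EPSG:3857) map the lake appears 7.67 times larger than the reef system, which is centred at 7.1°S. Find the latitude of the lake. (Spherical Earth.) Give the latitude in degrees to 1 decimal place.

Mercator areal scale is sec²φ, so apparent-area ratio = sec²φ₁ / sec²φ₂ = cos²φ₂ / cos²φ₁.
cos²φ₂ / cos²φ₁ = 7.67  ⇒  cos φ₁ = cos 7.1° / √7.67 = 0.9923/2.769 = 0.3583.
φ₁ = arccos(0.3583) ≈ 69.0°.

69.0°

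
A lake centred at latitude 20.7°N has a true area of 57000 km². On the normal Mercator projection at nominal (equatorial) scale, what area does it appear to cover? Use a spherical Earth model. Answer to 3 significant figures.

65100 km²

Mercator is conformal, so the point scale is isotropic: h = k = sec φ = 1/cos φ.
Areal scale = k² = sec²φ = 1/cos²(20.7°) = 1/0.9354² = 1.143.
Apparent area = 57000 × 1.143 ≈ 65100 km².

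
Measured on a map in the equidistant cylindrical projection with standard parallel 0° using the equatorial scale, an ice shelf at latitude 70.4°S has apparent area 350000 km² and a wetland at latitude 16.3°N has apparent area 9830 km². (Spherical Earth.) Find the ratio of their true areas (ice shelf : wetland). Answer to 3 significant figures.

12.4

Plate carrée has h = 1 and k = sec φ, giving areal scale sec φ; true area = (apparent area) · cos φ.
True area of ice shelf: 350000 × cos(70.4°) = 350000 × 0.3355 = 117400 km².
True area of wetland: 9830 × cos(16.3°) = 9830 × 0.9598 = 9435 km².
Ratio = 117400 / 9435 ≈ 12.4.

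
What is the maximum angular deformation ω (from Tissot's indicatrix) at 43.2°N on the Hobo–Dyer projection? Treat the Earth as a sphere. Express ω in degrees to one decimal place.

9.7°

Hobo–Dyer is a cylindrical equal-area projection with standard parallels at ±37.5°. Cylindrical equal-area (φ₀ = 37.5°): h = cos φ / cos 37.5° along meridians, k = cos 37.5° / cos φ along parallels; h·k = 1.
At 43.2°: h = 0.9188, k = 1.088; principal scales a = 1.088, b = 0.9188.
sin(ω/2) = (a − b)/(a + b) = 0.1695/2.007 = 0.08444, so ω = 2 arcsin(0.08444) ≈ 9.7°.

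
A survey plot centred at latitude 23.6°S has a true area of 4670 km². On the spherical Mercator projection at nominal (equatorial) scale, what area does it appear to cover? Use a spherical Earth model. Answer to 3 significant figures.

5560 km²

Mercator is conformal, so the point scale is isotropic: h = k = sec φ = 1/cos φ.
Areal scale = k² = sec²φ = 1/cos²(23.6°) = 1/0.9164² = 1.191.
Apparent area = 4670 × 1.191 ≈ 5560 km².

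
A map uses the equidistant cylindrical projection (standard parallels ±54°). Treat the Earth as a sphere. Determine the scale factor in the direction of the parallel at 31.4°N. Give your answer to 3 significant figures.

0.689

The equidistant cylindrical projection with φ₀ = 54° has h = 1 (meridians true) and k = cos φ₀ / cos φ along parallels.
k = cos 54° / cos 31.4° = 0.5878/0.8536 = 0.6886.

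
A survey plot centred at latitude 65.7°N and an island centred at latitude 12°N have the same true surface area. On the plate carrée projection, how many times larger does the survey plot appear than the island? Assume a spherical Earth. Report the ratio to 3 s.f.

Plate carrée maps x = Rλ, y = Rφ. The meridian scale is h = 1 and the parallel scale is k = 1/cos φ = sec φ.
Areal scale at 65.7°: h·k = 1.000 × 2.430 = 2.430.
Areal scale at 12°: h·k = 1.000 × 1.022 = 1.022.
Ratio = 2.430/1.022 ≈ 2.38.

2.38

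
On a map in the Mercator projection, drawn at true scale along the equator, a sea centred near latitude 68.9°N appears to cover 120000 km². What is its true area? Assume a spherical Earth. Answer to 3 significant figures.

The Mercator projection is conformal; its linear scale factor is the same in every direction and equals sec φ = 1/cos φ.
Areal scale = k² = sec²φ = 1/cos²(68.9°) = 1/0.3600² = 7.716.
True area = apparent / (areal scale) = 120000 / 7.716 ≈ 15600 km².

15600 km²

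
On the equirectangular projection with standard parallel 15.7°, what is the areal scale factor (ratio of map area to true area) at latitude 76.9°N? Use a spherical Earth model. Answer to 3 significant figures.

4.25

In the equirectangular projection with standard parallel φ₀ = 15.7° (x = Rλ cos φ₀, y = Rφ), meridians are true-scale (h = 1) and the parallel scale is k = cos φ₀ / cos φ.
Areal scale = h·k = 1 × cos φ₀ / cos φ; at 76.9°, h = 1.000, k = 4.247, so h·k = 4.247.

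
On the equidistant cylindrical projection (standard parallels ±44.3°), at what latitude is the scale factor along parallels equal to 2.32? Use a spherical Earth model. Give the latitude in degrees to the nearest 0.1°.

72.0°

In the equirectangular projection with standard parallel φ₀ = 44.3° (x = Rλ cos φ₀, y = Rφ), meridians are true-scale (h = 1) and the parallel scale is k = cos φ₀ / cos φ.
k = cos φ₀ / cos φ = 2.32  ⇒  cos φ = cos 44.3° / 2.32 = 0.3085.
φ = arccos(0.3085) ≈ 72.0°.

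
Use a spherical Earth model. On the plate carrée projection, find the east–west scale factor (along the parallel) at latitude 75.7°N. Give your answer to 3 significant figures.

4.05

Plate carrée maps x = Rλ, y = Rφ. The meridian scale is h = 1 and the parallel scale is k = 1/cos φ = sec φ.
k = 1/cos 75.7° = 1/0.2470 = 4.049.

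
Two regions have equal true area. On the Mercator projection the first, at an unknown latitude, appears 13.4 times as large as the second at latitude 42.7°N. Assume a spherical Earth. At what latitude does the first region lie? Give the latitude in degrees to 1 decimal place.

78.4°

For equal true areas on Mercator, apparent areas scale as sec²φ, so the ratio is cos²φ₂ / cos²φ₁.
cos²φ₂ / cos²φ₁ = 13.4  ⇒  cos φ₁ = cos 42.7° / √13.4 = 0.7349/3.661 = 0.2008.
φ₁ = arccos(0.2008) ≈ 78.4°.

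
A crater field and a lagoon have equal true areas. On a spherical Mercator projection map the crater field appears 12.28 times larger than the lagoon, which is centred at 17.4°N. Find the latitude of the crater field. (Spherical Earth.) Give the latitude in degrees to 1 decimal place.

74.2°

For equal true areas on Mercator, apparent areas scale as sec²φ, so the ratio is cos²φ₂ / cos²φ₁.
cos²φ₂ / cos²φ₁ = 12.28  ⇒  cos φ₁ = cos 17.4° / √12.28 = 0.9542/3.504 = 0.2723.
φ₁ = arccos(0.2723) ≈ 74.2°.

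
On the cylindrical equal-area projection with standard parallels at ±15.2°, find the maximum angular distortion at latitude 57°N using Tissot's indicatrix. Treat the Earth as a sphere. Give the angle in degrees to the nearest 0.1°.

62.2°

Cylindrical equal-area (φ₀ = 15.2°): h = cos φ / cos 15.2° along meridians, k = cos 15.2° / cos φ along parallels; h·k = 1.
At 57°: h = 0.5644, k = 1.772; principal scales a = 1.772, b = 0.5644.
sin(ω/2) = (a − b)/(a + b) = 1.207/2.336 = 0.5168, so ω = 2 arcsin(0.5168) ≈ 62.2°.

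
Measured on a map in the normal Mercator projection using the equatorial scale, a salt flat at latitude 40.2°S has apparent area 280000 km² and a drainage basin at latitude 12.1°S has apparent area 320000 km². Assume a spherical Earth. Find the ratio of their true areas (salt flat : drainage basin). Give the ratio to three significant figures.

Since Mercator area scale is 1/cos²φ, the true area equals the apparent area multiplied by cos²φ.
True area of salt flat: 280000 × cos²(40.2°) = 280000 × 0.5834 = 163300 km².
True area of drainage basin: 320000 × cos²(12.1°) = 320000 × 0.9561 = 305900 km².
Ratio = 163300 / 305900 ≈ 0.534.

0.534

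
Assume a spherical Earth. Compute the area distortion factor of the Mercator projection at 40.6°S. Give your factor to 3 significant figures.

1.73

Mercator is conformal, so the point scale is isotropic: h = k = sec φ = 1/cos φ.
Areal scale = k² = sec²φ = 1/cos²(40.6°) = 1/0.7593² = 1.735.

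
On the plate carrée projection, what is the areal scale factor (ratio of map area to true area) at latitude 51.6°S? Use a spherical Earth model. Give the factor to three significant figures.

For the equirectangular projection with φ₀ = 0 (plate carrée), h = 1 along meridians and k = sec φ along parallels.
Areal scale = h·k = 1 × sec φ; at 51.6°, h = 1.000, k = 1.610, so h·k = 1.610.

1.61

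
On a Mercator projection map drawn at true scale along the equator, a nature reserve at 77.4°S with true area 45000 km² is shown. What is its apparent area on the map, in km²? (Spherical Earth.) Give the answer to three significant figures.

946000 km²

For Mercator, h = k = sec φ (a conformal cylindrical projection has a single point scale, 1/cos φ).
Areal scale = k² = sec²φ = 1/cos²(77.4°) = 1/0.2181² = 21.01.
Apparent area = 45000 × 21.01 ≈ 946000 km².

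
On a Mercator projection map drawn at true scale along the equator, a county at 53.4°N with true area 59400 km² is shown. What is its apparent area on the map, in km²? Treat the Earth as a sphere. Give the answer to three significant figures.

The Mercator projection is conformal; its linear scale factor is the same in every direction and equals sec φ = 1/cos φ.
Areal scale = k² = sec²φ = 1/cos²(53.4°) = 1/0.5962² = 2.813.
Apparent area = 59400 × 2.813 ≈ 167000 km².

167000 km²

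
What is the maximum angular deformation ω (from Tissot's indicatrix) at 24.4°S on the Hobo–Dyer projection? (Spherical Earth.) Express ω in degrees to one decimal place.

Hobo–Dyer is a cylindrical equal-area projection with standard parallels at ±37.5°. Cylindrical equal-area (φ₀ = 37.5°): h = cos φ / cos 37.5° along meridians, k = cos 37.5° / cos φ along parallels; h·k = 1.
At 24.4°: h = 1.148, k = 0.8712; principal scales a = 1.148, b = 0.8712.
sin(ω/2) = (a − b)/(a + b) = 0.2767/2.019 = 0.1371, so ω = 2 arcsin(0.1371) ≈ 15.8°.

15.8°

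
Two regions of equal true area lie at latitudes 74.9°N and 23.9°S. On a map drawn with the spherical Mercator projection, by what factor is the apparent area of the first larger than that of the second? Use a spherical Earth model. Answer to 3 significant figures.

12.3

Mercator areal scale is sec²φ.
At 74.9°: sec²(74.9°) = 1/0.2605² = 14.74.
At 23.9°: sec²(23.9°) = 1/0.9143² = 1.196.
Ratio = 14.74/1.196 = cos²(23.9°)/cos²(74.9°) ≈ 12.3.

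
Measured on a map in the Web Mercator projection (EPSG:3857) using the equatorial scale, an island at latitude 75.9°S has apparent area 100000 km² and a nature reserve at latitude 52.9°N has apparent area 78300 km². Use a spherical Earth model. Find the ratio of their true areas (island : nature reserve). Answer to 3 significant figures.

On Mercator the areal scale is sec²φ, so true area = apparent × cos²φ.
True area of island: 100000 × cos²(75.9°) = 100000 × 0.05935 = 5935 km².
True area of nature reserve: 78300 × cos²(52.9°) = 78300 × 0.3639 = 28490 km².
Ratio = 5935 / 28490 ≈ 0.208.

0.208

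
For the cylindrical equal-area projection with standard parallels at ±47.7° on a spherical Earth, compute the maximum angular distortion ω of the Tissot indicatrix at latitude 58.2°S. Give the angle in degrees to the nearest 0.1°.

27.8°

For cylindrical equal-area with standard parallel φ₀, h = cos φ / cos φ₀ and k = cos φ₀ / cos φ, so h·k = 1.
At 58.2°: h = 0.7830, k = 1.277; principal scales a = 1.277, b = 0.7830.
sin(ω/2) = (a − b)/(a + b) = 0.4942/2.060 = 0.2399, so ω = 2 arcsin(0.2399) ≈ 27.8°.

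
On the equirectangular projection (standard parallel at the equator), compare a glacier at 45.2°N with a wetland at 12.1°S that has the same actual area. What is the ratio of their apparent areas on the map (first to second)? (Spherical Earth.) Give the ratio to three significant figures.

1.39

For the equirectangular projection with φ₀ = 0 (plate carrée), h = 1 along meridians and k = sec φ along parallels.
Areal scale at 45.2°: h·k = 1.000 × 1.419 = 1.419.
Areal scale at 12.1°: h·k = 1.000 × 1.023 = 1.023.
Ratio = 1.419/1.023 ≈ 1.39.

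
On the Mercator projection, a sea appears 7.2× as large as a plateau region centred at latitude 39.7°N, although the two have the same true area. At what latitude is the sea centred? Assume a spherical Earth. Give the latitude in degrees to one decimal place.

73.3°

Mercator areal scale is sec²φ, so apparent-area ratio = sec²φ₁ / sec²φ₂ = cos²φ₂ / cos²φ₁.
cos²φ₂ / cos²φ₁ = 7.2  ⇒  cos φ₁ = cos 39.7° / √7.2 = 0.7694/2.683 = 0.2867.
φ₁ = arccos(0.2867) ≈ 73.3°.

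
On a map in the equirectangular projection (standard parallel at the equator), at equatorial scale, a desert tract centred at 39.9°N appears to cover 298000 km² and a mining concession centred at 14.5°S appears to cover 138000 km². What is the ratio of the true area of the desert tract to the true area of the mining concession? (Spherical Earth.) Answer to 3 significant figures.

On the plate carrée, areal scale = h·k = 1 × sec φ, so true area = apparent × cos φ.
True area of desert tract: 298000 × cos(39.9°) = 298000 × 0.7672 = 228600 km².
True area of mining concession: 138000 × cos(14.5°) = 138000 × 0.9681 = 133600 km².
Ratio = 228600 / 133600 ≈ 1.71.

1.71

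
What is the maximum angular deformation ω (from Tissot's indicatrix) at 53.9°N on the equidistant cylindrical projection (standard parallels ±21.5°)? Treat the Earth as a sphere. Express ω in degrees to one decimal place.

26.0°

In the equirectangular projection with standard parallel φ₀ = 21.5° (x = Rλ cos φ₀, y = Rφ), meridians are true-scale (h = 1) and the parallel scale is k = cos φ₀ / cos φ.
At 53.9°: h = 1.000, k = 1.579; principal scales a = 1.579, b = 1.000.
sin(ω/2) = (a − b)/(a + b) = 0.5791/2.579 = 0.2245, so ω = 2 arcsin(0.2245) ≈ 26.0°.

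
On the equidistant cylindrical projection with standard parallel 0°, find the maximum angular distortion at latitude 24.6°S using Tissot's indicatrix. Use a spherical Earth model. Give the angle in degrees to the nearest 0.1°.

5.4°

In the plate carrée (x = Rλ, y = Rφ), meridians are true-scale (h = 1) and parallels are stretched by k = sec φ.
At 24.6°: h = 1.000, k = 1.100; principal scales a = 1.100, b = 1.000.
sin(ω/2) = (a − b)/(a + b) = 0.09982/2.100 = 0.04754, so ω = 2 arcsin(0.04754) ≈ 5.4°.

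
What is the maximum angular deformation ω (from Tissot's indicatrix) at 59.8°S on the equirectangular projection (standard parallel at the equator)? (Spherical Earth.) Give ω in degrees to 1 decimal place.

38.6°

For the equirectangular projection with φ₀ = 0 (plate carrée), h = 1 along meridians and k = sec φ along parallels.
At 59.8°: h = 1.000, k = 1.988; principal scales a = 1.988, b = 1.000.
sin(ω/2) = (a − b)/(a + b) = 0.9880/2.988 = 0.3307, so ω = 2 arcsin(0.3307) ≈ 38.6°.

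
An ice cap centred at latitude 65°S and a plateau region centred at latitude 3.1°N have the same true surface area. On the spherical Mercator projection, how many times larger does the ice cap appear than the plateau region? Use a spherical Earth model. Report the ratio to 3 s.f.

On Mercator, area is exaggerated by sec²φ = 1/cos²φ.
At 65°: sec²(65°) = 1/0.4226² = 5.599.
At 3.1°: sec²(3.1°) = 1/0.9985² = 1.003.
Ratio = 5.599/1.003 = cos²(3.1°)/cos²(65°) ≈ 5.58.

5.58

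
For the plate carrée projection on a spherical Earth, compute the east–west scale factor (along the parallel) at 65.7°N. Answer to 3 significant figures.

Plate carrée maps x = Rλ, y = Rφ. The meridian scale is h = 1 and the parallel scale is k = 1/cos φ = sec φ.
k = 1/cos 65.7° = 1/0.4115 = 2.430.

2.43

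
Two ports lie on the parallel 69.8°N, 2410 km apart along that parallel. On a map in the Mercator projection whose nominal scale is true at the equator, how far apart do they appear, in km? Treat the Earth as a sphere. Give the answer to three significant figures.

For Mercator, h = k = sec φ (a conformal cylindrical projection has a single point scale, 1/cos φ).
Along the parallel, k = sec 69.8° = 1/0.3453 = 2.896.
Map distance = 2410 × 2.896 ≈ 6980 km.

6980 km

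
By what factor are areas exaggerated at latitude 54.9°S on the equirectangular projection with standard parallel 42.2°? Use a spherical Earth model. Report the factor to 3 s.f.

1.29

With standard parallel φ₀ = 42.2°, the equirectangular projection gives x = Rλ cos φ₀, y = Rφ, so h = 1 and k = cos 42.2° / cos φ.
Areal scale = h·k = 1 × cos φ₀ / cos φ; at 54.9°, h = 1.000, k = 1.288, so h·k = 1.288.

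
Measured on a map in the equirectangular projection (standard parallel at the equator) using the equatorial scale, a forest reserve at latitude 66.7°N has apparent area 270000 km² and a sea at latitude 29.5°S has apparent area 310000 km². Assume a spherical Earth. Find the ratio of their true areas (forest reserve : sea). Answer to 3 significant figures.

Plate carrée has h = 1 and k = sec φ, giving areal scale sec φ; true area = (apparent area) · cos φ.
True area of forest reserve: 270000 × cos(66.7°) = 270000 × 0.3955 = 106800 km².
True area of sea: 310000 × cos(29.5°) = 310000 × 0.8704 = 269800 km².
Ratio = 106800 / 269800 ≈ 0.396.

0.396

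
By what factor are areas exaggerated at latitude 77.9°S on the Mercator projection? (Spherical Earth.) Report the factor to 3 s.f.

For Mercator, h = k = sec φ (a conformal cylindrical projection has a single point scale, 1/cos φ).
Areal scale = k² = sec²φ = 1/cos²(77.9°) = 1/0.2096² = 22.76.

22.8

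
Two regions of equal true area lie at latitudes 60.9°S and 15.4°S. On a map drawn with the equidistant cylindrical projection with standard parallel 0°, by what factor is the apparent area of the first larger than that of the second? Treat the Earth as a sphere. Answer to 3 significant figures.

1.98

Plate carrée maps x = Rλ, y = Rφ. The meridian scale is h = 1 and the parallel scale is k = 1/cos φ = sec φ.
Areal scale at 60.9°: h·k = 1.000 × 2.056 = 2.056.
Areal scale at 15.4°: h·k = 1.000 × 1.037 = 1.037.
Ratio = 2.056/1.037 ≈ 1.98.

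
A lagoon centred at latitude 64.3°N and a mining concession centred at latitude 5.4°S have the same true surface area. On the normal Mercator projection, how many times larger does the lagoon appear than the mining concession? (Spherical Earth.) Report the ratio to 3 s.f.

Mercator is conformal with k = sec φ, so areal scale = k² = sec²φ.
At 64.3°: sec²(64.3°) = 1/0.4337² = 5.317.
At 5.4°: sec²(5.4°) = 1/0.9956² = 1.009.
Ratio = 5.317/1.009 = cos²(5.4°)/cos²(64.3°) ≈ 5.27.

5.27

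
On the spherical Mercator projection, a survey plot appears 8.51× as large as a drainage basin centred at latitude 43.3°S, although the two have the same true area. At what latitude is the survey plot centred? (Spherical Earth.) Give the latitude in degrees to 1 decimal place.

75.6°

On Mercator, (apparent₁)/(apparent₂) = sec²φ₁ / sec²φ₂ when true areas are equal.
cos²φ₂ / cos²φ₁ = 8.51  ⇒  cos φ₁ = cos 43.3° / √8.51 = 0.7278/2.917 = 0.2495.
φ₁ = arccos(0.2495) ≈ 75.6°.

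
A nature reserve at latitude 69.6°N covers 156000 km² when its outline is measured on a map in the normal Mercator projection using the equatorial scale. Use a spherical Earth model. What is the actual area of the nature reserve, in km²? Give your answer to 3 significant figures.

The Mercator projection is conformal; its linear scale factor is the same in every direction and equals sec φ = 1/cos φ.
Areal scale = k² = sec²φ = 1/cos²(69.6°) = 1/0.3486² = 8.230.
True area = apparent / (areal scale) = 156000 / 8.230 ≈ 19000 km².

19000 km²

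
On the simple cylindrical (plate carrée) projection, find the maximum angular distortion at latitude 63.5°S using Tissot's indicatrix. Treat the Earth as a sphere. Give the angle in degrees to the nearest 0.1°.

For the equirectangular projection with φ₀ = 0 (plate carrée), h = 1 along meridians and k = sec φ along parallels.
At 63.5°: h = 1.000, k = 2.241; principal scales a = 2.241, b = 1.000.
sin(ω/2) = (a − b)/(a + b) = 1.241/3.241 = 0.3829, so ω = 2 arcsin(0.3829) ≈ 45.0°.

45.0°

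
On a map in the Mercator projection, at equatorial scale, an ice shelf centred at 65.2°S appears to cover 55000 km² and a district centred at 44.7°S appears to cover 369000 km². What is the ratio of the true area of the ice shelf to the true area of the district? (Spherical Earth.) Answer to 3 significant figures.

0.0519

On Mercator the areal scale is sec²φ, so true area = apparent × cos²φ.
True area of ice shelf: 55000 × cos²(65.2°) = 55000 × 0.1759 = 9677 km².
True area of district: 369000 × cos²(44.7°) = 369000 × 0.5052 = 186400 km².
Ratio = 9677 / 186400 ≈ 0.0519.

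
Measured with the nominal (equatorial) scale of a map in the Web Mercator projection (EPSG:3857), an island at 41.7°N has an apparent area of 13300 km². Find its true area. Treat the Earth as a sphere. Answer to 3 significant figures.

7410 km²

Mercator is conformal, so the point scale is isotropic: h = k = sec φ = 1/cos φ.
Areal scale = k² = sec²φ = 1/cos²(41.7°) = 1/0.7466² = 1.794.
True area = apparent / (areal scale) = 13300 / 1.794 ≈ 7410 km².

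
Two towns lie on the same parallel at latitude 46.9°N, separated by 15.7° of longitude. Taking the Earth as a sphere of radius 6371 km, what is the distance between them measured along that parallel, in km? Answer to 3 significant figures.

Arc length along a parallel = R cos φ · Δλ (with Δλ in radians).
= 6371 × cos 46.9° × (15.7° × π/180) = 6371 × 0.6833 × 0.2740 ≈ 1190 km.

1190 km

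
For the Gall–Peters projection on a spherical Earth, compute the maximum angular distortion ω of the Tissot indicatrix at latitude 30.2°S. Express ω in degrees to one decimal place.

22.8°

The Gall–Peters projection is cylindrical equal-area with φ₀ = 45°. A cylindrical equal-area projection with standard parallel φ₀ has meridian scale h = cos φ / cos φ₀ and parallel scale k = cos φ₀ / cos φ (so areas are preserved, h·k = 1).
At 30.2°: h = 1.222, k = 0.8182; principal scales a = 1.222, b = 0.8182.
sin(ω/2) = (a − b)/(a + b) = 0.4041/2.040 = 0.1981, so ω = 2 arcsin(0.1981) ≈ 22.8°.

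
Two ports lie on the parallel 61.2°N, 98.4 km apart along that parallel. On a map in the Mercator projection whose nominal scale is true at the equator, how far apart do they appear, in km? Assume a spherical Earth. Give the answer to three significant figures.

Mercator is conformal, so the point scale is isotropic: h = k = sec φ = 1/cos φ.
Along the parallel, k = sec 61.2° = 1/0.4818 = 2.076.
Map distance = 98.4 × 2.076 ≈ 204 km.

204 km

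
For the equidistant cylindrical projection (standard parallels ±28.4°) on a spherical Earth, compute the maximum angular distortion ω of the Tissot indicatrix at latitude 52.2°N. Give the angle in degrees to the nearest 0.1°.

20.6°

With standard parallel φ₀ = 28.4°, the equirectangular projection gives x = Rλ cos φ₀, y = Rφ, so h = 1 and k = cos 28.4° / cos φ.
At 52.2°: h = 1.000, k = 1.435; principal scales a = 1.435, b = 1.000.
sin(ω/2) = (a − b)/(a + b) = 0.4352/2.435 = 0.1787, so ω = 2 arcsin(0.1787) ≈ 20.6°.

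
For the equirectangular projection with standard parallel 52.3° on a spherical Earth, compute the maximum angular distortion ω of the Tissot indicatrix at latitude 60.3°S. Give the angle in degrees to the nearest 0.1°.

12.0°

With standard parallel φ₀ = 52.3°, the equirectangular projection gives x = Rλ cos φ₀, y = Rφ, so h = 1 and k = cos 52.3° / cos φ.
At 60.3°: h = 1.000, k = 1.234; principal scales a = 1.234, b = 1.000.
sin(ω/2) = (a − b)/(a + b) = 0.2343/2.234 = 0.1049, so ω = 2 arcsin(0.1049) ≈ 12.0°.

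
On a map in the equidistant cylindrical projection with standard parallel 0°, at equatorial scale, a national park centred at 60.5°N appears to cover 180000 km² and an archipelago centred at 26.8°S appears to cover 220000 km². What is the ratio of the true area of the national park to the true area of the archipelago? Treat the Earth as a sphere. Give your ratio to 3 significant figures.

0.451

Plate carrée has h = 1 and k = sec φ, giving areal scale sec φ; true area = (apparent area) · cos φ.
True area of national park: 180000 × cos(60.5°) = 180000 × 0.4924 = 88640 km².
True area of archipelago: 220000 × cos(26.8°) = 220000 × 0.8926 = 196400 km².
Ratio = 88640 / 196400 ≈ 0.451.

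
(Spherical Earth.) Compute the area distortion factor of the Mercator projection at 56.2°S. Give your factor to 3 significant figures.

Mercator is conformal, so the point scale is isotropic: h = k = sec φ = 1/cos φ.
Areal scale = k² = sec²φ = 1/cos²(56.2°) = 1/0.5563² = 3.231.

3.23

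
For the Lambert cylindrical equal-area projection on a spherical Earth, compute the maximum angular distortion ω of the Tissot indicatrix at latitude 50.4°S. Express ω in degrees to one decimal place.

The Lambert cylindrical equal-area projection is the cylindrical equal-area projection with its standard parallel at the equator (φ₀ = 0). Cylindrical equal-area (φ₀ = 0°): h = cos φ / cos 0° along meridians, k = cos 0° / cos φ along parallels; h·k = 1.
At 50.4°: h = 0.6374, k = 1.569; principal scales a = 1.569, b = 0.6374.
sin(ω/2) = (a − b)/(a + b) = 0.9314/2.206 = 0.4222, so ω = 2 arcsin(0.4222) ≈ 49.9°.

49.9°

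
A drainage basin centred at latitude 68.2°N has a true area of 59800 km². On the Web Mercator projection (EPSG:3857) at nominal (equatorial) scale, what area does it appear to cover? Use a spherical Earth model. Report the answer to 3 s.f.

Mercator is conformal, so the point scale is isotropic: h = k = sec φ = 1/cos φ.
Areal scale = k² = sec²φ = 1/cos²(68.2°) = 1/0.3714² = 7.251.
Apparent area = 59800 × 7.251 ≈ 434000 km².

434000 km²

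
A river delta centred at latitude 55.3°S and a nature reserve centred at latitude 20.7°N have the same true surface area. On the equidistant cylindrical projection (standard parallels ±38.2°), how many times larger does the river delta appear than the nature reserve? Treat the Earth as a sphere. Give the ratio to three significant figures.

1.64

The equidistant cylindrical projection with φ₀ = 38.2° has h = 1 (meridians true) and k = cos φ₀ / cos φ along parallels.
Areal scale at 55.3°: h·k = 1.000 × 1.380 = 1.380.
Areal scale at 20.7°: h·k = 1.000 × 0.8401 = 0.8401.
Ratio = 1.380/0.8401 ≈ 1.64.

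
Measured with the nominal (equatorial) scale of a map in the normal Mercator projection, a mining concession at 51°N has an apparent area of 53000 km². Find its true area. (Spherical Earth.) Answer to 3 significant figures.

For Mercator, h = k = sec φ (a conformal cylindrical projection has a single point scale, 1/cos φ).
Areal scale = k² = sec²φ = 1/cos²(51°) = 1/0.6293² = 2.525.
True area = apparent / (areal scale) = 53000 / 2.525 ≈ 21000 km².

21000 km²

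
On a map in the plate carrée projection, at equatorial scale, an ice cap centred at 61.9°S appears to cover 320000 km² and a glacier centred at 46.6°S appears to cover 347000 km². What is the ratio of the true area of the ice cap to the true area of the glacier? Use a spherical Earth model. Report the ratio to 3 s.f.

0.632

Plate carrée has h = 1 and k = sec φ, giving areal scale sec φ; true area = (apparent area) · cos φ.
True area of ice cap: 320000 × cos(61.9°) = 320000 × 0.4710 = 150700 km².
True area of glacier: 347000 × cos(46.6°) = 347000 × 0.6871 = 238400 km².
Ratio = 150700 / 238400 ≈ 0.632.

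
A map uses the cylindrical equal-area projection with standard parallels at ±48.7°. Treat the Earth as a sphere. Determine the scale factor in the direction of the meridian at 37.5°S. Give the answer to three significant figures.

1.20

A cylindrical equal-area projection with standard parallel φ₀ has meridian scale h = cos φ / cos φ₀ and parallel scale k = cos φ₀ / cos φ (so areas are preserved, h·k = 1).
h = cos 37.5° / cos 48.7° = 0.7934/0.6600 = 1.202.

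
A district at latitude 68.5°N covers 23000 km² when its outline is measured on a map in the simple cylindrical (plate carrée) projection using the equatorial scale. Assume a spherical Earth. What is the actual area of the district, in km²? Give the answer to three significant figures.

Plate carrée maps x = Rλ, y = Rφ. The meridian scale is h = 1 and the parallel scale is k = 1/cos φ = sec φ.
Areal scale = h·k = 1 × sec φ; at 68.5°, h = 1.000, k = 2.729, so h·k = 2.729.
True area = apparent / (areal scale) = 23000 / 2.729 ≈ 8430 km².

8430 km²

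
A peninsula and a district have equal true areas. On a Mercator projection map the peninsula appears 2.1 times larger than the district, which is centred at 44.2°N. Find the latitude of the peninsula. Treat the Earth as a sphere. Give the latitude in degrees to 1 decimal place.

60.3°

Mercator areal scale is sec²φ, so apparent-area ratio = sec²φ₁ / sec²φ₂ = cos²φ₂ / cos²φ₁.
cos²φ₂ / cos²φ₁ = 2.1  ⇒  cos φ₁ = cos 44.2° / √2.1 = 0.7169/1.449 = 0.4947.
φ₁ = arccos(0.4947) ≈ 60.3°.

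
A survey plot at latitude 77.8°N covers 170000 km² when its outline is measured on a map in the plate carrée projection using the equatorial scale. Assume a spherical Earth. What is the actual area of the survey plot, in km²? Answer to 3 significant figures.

35900 km²

Plate carrée maps x = Rλ, y = Rφ. The meridian scale is h = 1 and the parallel scale is k = 1/cos φ = sec φ.
Areal scale = h·k = 1 × sec φ; at 77.8°, h = 1.000, k = 4.732, so h·k = 4.732.
True area = apparent / (areal scale) = 170000 / 4.732 ≈ 35900 km².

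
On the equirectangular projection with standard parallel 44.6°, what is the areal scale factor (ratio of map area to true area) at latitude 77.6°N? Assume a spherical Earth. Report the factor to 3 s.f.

The equidistant cylindrical projection with φ₀ = 44.6° has h = 1 (meridians true) and k = cos φ₀ / cos φ along parallels.
Areal scale = h·k = 1 × cos φ₀ / cos φ; at 77.6°, h = 1.000, k = 3.316, so h·k = 3.316.

3.32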